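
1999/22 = 1999/22 = 90.86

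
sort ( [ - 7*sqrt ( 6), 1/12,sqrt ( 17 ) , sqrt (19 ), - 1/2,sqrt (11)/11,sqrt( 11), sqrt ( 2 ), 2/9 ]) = [ - 7 * sqrt( 6), - 1/2,1/12,2/9,sqrt(11)/11,sqrt(2),sqrt( 11),sqrt ( 17),sqrt( 19) ] 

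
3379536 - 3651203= - 271667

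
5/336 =5/336 = 0.01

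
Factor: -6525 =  - 3^2*5^2*29^1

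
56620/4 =14155 = 14155.00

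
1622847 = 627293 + 995554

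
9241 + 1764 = 11005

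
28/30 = 14/15  =  0.93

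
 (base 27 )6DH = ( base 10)4742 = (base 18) eb8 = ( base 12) 28B2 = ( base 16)1286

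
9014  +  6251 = 15265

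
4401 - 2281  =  2120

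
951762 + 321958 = 1273720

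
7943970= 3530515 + 4413455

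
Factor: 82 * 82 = 2^2*41^2 =6724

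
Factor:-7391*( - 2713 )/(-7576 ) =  - 2^(-3)*  19^1*389^1*947^( - 1 )*2713^1 = - 20051783/7576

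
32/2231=32/2231= 0.01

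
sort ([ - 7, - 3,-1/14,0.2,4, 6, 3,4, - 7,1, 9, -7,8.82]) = [ - 7,  -  7, - 7, - 3, - 1/14  ,  0.2,1,3,  4, 4,  6, 8.82,9]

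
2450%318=224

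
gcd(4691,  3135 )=1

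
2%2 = 0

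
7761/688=7761/688 = 11.28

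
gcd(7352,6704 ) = 8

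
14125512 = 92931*152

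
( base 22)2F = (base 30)1t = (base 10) 59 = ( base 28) 23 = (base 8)73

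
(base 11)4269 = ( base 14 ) 20ad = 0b1011000001001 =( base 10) 5641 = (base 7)22306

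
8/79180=2/19795= 0.00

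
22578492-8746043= 13832449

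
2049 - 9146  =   - 7097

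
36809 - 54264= - 17455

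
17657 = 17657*1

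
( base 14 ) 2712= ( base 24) BMC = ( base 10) 6876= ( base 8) 15334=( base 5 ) 210001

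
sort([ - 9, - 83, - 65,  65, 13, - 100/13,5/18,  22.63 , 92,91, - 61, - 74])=[ - 83 , - 74, - 65, - 61, - 9,-100/13 , 5/18, 13,22.63,65, 91,92 ]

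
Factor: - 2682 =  - 2^1 * 3^2*149^1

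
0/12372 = 0 = 0.00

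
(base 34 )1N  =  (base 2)111001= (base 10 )57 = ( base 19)30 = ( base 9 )63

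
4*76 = 304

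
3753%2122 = 1631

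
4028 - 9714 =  - 5686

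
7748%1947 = 1907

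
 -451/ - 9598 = 451/9598 = 0.05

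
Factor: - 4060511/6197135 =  - 5^( - 1)*13^1*19^( - 1)*9319^(  -  1)*44621^1 = - 580073/885305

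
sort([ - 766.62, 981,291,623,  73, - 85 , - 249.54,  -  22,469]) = [ - 766.62, - 249.54, - 85, - 22,73 , 291,469,  623, 981] 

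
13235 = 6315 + 6920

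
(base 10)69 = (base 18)3f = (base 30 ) 29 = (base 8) 105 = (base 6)153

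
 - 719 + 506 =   -  213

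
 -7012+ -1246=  - 8258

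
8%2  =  0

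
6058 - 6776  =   - 718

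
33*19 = 627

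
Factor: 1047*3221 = 3^1*349^1*3221^1 = 3372387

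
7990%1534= 320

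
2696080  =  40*67402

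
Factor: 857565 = 3^2*5^1*17^1*19^1* 59^1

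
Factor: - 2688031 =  - 181^1*14851^1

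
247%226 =21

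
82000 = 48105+33895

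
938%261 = 155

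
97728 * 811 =79257408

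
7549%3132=1285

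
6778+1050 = 7828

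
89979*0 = 0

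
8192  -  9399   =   - 1207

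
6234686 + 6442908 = 12677594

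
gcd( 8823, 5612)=1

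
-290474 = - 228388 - 62086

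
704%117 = 2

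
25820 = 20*1291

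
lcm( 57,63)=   1197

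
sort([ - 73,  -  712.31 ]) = [ - 712.31,-73 ]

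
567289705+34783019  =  602072724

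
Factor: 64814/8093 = 2^1*23^1*1409^1*8093^ ( - 1 )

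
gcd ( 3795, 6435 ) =165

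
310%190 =120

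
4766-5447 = -681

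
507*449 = 227643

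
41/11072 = 41/11072 = 0.00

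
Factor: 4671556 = 2^2*1167889^1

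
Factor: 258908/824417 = 2^2*11^( - 1 )*13^2 * 149^( - 1)*383^1 * 503^( - 1)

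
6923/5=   6923/5 = 1384.60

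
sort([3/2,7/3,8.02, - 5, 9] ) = [ - 5,3/2,7/3, 8.02,9] 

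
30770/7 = 4395 + 5/7 = 4395.71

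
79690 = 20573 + 59117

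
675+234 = 909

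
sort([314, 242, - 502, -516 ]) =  [ - 516, - 502,242,314] 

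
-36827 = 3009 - 39836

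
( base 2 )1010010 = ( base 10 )82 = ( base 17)4e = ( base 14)5C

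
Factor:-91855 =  - 5^1 * 18371^1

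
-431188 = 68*(-6341)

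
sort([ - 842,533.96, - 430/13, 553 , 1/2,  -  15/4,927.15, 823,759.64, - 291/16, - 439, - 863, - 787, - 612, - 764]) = [ - 863,-842 , - 787, - 764, - 612, - 439, - 430/13,-291/16, - 15/4, 1/2, 533.96,553,759.64,823, 927.15] 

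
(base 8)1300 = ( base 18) 232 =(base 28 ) p4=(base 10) 704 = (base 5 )10304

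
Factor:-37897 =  - 37897^1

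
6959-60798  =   - 53839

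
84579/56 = 1510+19/56 = 1510.34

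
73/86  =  73/86=0.85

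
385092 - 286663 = 98429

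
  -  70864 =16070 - 86934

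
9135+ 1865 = 11000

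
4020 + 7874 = 11894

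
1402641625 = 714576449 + 688065176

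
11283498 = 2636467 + 8647031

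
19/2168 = 19/2168  =  0.01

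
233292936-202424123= 30868813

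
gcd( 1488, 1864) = 8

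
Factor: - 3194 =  - 2^1 * 1597^1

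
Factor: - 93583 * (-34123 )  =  7^1*29^1*461^1 * 34123^1 = 3193332709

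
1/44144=1/44144 = 0.00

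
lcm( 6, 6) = 6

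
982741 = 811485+171256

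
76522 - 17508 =59014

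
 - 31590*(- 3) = 94770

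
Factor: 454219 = 454219^1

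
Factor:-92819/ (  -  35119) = 7^(-1)*29^( - 1)*101^1*173^(-1)*919^1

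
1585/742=1585/742 = 2.14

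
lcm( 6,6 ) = 6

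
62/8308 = 1/134 =0.01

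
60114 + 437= 60551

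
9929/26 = 381 +23/26 = 381.88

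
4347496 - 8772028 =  -4424532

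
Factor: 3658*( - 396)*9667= -14003306856 = - 2^3 *3^2 * 7^1*11^1*31^1*59^1*1381^1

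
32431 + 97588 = 130019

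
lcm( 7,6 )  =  42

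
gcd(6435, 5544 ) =99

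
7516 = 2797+4719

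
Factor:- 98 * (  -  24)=2352=2^4 * 3^1*7^2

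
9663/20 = 483 + 3/20 = 483.15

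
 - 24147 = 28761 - 52908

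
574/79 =574/79 = 7.27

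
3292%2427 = 865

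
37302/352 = 105+171/176  =  105.97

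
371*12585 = 4669035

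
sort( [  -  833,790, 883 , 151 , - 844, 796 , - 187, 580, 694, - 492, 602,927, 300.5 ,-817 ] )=[ - 844,-833, - 817,  -  492,-187, 151, 300.5 , 580, 602,694, 790,796,883, 927]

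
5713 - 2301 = 3412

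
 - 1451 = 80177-81628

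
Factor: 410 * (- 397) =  - 2^1 * 5^1 * 41^1*397^1 = - 162770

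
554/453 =1+101/453= 1.22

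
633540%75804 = 27108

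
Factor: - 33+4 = -29= - 29^1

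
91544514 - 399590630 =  - 308046116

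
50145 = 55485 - 5340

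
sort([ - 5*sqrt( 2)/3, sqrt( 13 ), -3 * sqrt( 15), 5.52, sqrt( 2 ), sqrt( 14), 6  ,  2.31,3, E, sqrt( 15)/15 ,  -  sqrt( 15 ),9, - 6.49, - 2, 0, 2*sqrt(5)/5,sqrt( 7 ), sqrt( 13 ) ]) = [-3*sqrt( 15), - 6.49, - sqrt( 15),-5*sqrt(2)/3, - 2, 0,  sqrt( 15)/15, 2*sqrt( 5)/5,sqrt( 2), 2.31,sqrt( 7), E, 3, sqrt(13), sqrt( 13),sqrt(14), 5.52,6, 9]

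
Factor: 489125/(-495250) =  - 559/566 = -2^(  -  1)*13^1*43^1*283^( - 1 ) 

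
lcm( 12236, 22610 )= 1040060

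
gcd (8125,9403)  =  1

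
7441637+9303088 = 16744725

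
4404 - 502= 3902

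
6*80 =480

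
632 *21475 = 13572200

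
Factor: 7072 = 2^5*13^1*17^1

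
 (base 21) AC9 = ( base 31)4ql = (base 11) 3567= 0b1001000111111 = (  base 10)4671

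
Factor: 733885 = 5^1*146777^1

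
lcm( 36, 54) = 108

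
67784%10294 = 6020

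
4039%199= 59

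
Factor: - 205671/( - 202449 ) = 383/377 = 13^( - 1 )* 29^( - 1)*383^1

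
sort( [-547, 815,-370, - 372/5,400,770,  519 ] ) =[-547, - 370,  -  372/5,400, 519, 770,815] 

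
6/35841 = 2/11947 = 0.00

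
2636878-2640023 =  - 3145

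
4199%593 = 48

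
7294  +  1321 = 8615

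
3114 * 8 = 24912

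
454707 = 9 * 50523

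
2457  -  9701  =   - 7244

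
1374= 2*687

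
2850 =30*95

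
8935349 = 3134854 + 5800495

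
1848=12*154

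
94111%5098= 2347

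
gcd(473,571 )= 1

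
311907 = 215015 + 96892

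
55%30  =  25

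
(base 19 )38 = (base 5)230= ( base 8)101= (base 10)65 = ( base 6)145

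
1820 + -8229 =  - 6409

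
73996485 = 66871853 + 7124632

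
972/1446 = 162/241 = 0.67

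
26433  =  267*99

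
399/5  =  399/5 = 79.80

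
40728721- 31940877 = 8787844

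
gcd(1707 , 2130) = 3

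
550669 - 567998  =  -17329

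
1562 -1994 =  - 432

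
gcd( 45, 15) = 15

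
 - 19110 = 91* ( - 210 ) 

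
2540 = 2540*1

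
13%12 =1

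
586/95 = 586/95 = 6.17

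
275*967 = 265925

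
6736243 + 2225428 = 8961671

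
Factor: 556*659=366404 = 2^2 * 139^1*659^1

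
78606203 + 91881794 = 170487997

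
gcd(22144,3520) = 64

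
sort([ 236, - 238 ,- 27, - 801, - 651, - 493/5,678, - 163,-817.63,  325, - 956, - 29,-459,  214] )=[ - 956,-817.63, - 801, - 651,  -  459, - 238, - 163, - 493/5,-29, - 27,214,236 , 325,678 ] 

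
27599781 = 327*84403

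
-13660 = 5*( - 2732)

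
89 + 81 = 170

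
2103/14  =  2103/14  =  150.21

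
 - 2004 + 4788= 2784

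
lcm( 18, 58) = 522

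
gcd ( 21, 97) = 1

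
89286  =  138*647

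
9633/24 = 3211/8 = 401.38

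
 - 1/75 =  - 1/75=- 0.01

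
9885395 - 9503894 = 381501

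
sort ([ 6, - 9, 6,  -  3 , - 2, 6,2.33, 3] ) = [-9, - 3,-2 , 2.33,3,6,  6,  6]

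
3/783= 1/261   =  0.00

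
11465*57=653505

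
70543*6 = 423258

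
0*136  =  0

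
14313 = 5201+9112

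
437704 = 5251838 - 4814134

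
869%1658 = 869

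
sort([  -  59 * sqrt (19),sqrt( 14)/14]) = [ - 59*sqrt( 19),sqrt(14 ) /14] 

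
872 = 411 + 461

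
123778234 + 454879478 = 578657712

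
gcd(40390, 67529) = 7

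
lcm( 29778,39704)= 119112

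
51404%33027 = 18377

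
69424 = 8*8678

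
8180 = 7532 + 648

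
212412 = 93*2284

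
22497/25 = 22497/25=899.88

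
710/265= 2 + 36/53= 2.68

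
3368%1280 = 808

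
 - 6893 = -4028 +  - 2865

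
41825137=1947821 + 39877316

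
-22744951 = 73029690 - 95774641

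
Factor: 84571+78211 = 162782 = 2^1*199^1*409^1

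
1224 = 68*18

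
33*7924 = 261492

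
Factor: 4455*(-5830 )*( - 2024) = 52568643600=2^4*3^4*5^2*11^3*23^1*53^1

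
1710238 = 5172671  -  3462433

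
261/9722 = 261/9722 = 0.03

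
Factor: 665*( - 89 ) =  - 59185 = - 5^1 *7^1*19^1*89^1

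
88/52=1 + 9/13 = 1.69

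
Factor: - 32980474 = -2^1 * 467^1*35311^1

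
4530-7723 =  - 3193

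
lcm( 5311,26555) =26555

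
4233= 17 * 249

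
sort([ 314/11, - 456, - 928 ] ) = [ - 928,-456,314/11]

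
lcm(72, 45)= 360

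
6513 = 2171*3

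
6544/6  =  3272/3 =1090.67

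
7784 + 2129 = 9913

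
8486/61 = 8486/61 = 139.11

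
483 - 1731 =  -  1248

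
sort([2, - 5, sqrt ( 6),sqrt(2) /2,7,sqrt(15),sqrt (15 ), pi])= [  -  5 , sqrt(2)/2,2,  sqrt( 6 ), pi,sqrt ( 15),sqrt(15) , 7]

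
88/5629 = 88/5629 = 0.02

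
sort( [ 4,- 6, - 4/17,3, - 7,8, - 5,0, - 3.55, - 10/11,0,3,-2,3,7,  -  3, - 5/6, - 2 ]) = [ - 7,  -  6, - 5 , - 3.55,-3, - 2, - 2, - 10/11, -5/6,  -  4/17,0,0, 3,3,3, 4,7,8]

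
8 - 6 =2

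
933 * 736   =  686688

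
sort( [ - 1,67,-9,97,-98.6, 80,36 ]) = [ - 98.6 , - 9, - 1, 36,67,80,97]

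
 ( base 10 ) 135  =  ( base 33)43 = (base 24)5F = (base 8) 207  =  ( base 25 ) 5a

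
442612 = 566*782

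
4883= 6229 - 1346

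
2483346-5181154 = -2697808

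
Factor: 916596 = 2^2*3^5*23^1 *41^1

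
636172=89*7148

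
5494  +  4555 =10049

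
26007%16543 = 9464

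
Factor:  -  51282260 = -2^2*5^1*229^1 * 11197^1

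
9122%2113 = 670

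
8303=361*23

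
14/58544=7/29272=0.00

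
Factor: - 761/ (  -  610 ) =2^(  -  1 )*5^(-1)*61^( - 1 )*  761^1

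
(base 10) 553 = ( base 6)2321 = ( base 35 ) FS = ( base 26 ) L7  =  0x229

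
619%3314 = 619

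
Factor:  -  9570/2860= - 2^( - 1 )*3^1*13^(-1)*29^1 = - 87/26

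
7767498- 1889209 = 5878289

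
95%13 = 4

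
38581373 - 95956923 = -57375550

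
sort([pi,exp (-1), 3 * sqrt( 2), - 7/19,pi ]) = [ - 7/19, exp (-1 ), pi, pi , 3*sqrt( 2)]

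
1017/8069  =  1017/8069= 0.13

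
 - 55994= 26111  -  82105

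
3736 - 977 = 2759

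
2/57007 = 2/57007= 0.00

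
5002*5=25010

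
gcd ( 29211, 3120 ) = 39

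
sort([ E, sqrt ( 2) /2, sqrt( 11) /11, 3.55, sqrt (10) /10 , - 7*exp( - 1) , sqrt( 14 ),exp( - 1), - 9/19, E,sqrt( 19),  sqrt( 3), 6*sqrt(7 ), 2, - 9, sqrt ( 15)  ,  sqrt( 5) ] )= [-9,-7*exp( - 1 ),-9/19,  sqrt(11)/11, sqrt( 10 )/10, exp(-1 ), sqrt(2)/2,sqrt(3 ),  2,sqrt( 5 ),  E,E, 3.55, sqrt( 14),sqrt(15), sqrt(19 ), 6*sqrt ( 7)]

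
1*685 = 685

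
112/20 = 5 + 3/5=5.60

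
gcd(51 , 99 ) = 3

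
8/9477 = 8/9477 = 0.00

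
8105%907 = 849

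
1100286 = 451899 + 648387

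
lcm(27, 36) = 108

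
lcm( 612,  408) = 1224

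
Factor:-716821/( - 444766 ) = 102403/63538 = 2^ ( - 1 )*7^1*14629^1*31769^( - 1)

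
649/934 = 649/934 = 0.69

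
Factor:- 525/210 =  - 2^(  -  1)*5^1 = - 5/2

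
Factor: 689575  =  5^2*27583^1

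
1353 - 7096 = -5743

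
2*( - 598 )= - 1196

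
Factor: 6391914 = 2^1 *3^1*1065319^1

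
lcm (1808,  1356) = 5424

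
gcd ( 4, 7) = 1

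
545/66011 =545/66011 = 0.01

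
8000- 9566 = - 1566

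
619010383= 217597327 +401413056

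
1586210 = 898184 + 688026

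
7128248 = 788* 9046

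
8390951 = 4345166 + 4045785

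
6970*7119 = 49619430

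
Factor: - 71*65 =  - 4615 = -  5^1 * 13^1 * 71^1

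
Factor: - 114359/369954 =  -  217/702 = - 2^( - 1)*3^( - 3 )*7^1*13^(-1)*31^1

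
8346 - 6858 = 1488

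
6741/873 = 749/97  =  7.72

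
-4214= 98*( - 43 ) 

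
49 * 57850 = 2834650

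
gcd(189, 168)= 21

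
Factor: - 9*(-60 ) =2^2*3^3 * 5^1 = 540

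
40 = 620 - 580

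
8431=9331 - 900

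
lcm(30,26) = 390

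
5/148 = 5/148 = 0.03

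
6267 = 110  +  6157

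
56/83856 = 7/10482= 0.00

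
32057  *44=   1410508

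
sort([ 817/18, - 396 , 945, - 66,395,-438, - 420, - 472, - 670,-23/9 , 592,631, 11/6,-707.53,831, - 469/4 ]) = [ - 707.53,-670, - 472,-438, - 420,-396, - 469/4, - 66, - 23/9,  11/6,817/18,395 , 592,631,831 , 945 ]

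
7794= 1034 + 6760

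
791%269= 253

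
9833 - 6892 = 2941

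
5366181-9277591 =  - 3911410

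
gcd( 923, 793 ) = 13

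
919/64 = 14 + 23/64 = 14.36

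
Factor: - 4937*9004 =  - 44452748 =-2^2*2251^1*4937^1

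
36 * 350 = 12600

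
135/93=45/31 = 1.45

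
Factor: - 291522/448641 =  - 154/237  =  -2^1*3^ (- 1 )*7^1*11^1*79^(-1) 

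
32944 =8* 4118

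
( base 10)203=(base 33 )65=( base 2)11001011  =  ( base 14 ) 107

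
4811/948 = 5 + 71/948 = 5.07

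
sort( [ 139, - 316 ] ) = [ - 316,139]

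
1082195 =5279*205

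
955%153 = 37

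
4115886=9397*438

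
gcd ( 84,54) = 6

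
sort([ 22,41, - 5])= [- 5 , 22,41]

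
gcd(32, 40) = 8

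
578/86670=289/43335 = 0.01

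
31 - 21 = 10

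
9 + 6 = 15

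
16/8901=16/8901= 0.00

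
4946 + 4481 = 9427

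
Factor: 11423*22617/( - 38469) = - 3^1*7^1*359^1*11423^1*12823^( - 1) =- 86117997/12823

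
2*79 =158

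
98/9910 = 49/4955=0.01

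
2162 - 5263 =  - 3101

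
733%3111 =733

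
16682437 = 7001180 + 9681257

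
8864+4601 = 13465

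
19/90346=19/90346 = 0.00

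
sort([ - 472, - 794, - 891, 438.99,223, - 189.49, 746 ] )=[ - 891,-794,-472,- 189.49 , 223 , 438.99,746]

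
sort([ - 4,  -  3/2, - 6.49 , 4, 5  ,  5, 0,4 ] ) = [- 6.49, - 4,-3/2, 0, 4,4, 5,5]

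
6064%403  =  19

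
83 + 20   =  103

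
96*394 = 37824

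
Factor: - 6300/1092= -3^1*5^2*13^( - 1) = - 75/13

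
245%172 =73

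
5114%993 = 149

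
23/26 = 23/26 = 0.88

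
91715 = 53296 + 38419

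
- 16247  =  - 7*2321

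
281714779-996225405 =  - 714510626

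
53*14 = 742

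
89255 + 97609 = 186864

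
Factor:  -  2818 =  - 2^1*1409^1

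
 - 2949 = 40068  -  43017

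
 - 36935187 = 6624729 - 43559916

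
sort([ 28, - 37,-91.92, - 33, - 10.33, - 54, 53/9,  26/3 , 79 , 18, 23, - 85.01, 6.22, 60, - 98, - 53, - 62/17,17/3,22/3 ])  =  [ - 98, - 91.92, - 85.01, - 54,-53, - 37, - 33, - 10.33, - 62/17,17/3, 53/9,6.22,22/3,26/3, 18, 23, 28, 60,  79]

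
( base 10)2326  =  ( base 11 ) 1825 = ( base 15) A51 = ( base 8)4426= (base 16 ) 916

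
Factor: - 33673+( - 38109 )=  - 71782 = - 2^1*19^1*1889^1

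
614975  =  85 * 7235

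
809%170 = 129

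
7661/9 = 7661/9 = 851.22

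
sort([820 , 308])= [308, 820]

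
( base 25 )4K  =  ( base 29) 44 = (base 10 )120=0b1111000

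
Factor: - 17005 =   -  5^1*19^1*179^1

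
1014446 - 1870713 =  - 856267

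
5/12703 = 5/12703 =0.00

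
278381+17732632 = 18011013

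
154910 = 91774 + 63136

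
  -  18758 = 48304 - 67062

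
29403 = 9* 3267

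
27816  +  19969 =47785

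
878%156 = 98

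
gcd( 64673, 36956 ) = 9239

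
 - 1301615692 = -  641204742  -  660410950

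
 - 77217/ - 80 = 965+ 17/80 = 965.21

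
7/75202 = 7/75202 =0.00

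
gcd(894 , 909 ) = 3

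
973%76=61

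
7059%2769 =1521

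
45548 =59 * 772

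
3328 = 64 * 52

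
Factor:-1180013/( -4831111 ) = 17^(  -  1)*19^ ( - 1)*14957^( - 1 )*1180013^1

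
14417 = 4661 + 9756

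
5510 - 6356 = -846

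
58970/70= 5897/7 = 842.43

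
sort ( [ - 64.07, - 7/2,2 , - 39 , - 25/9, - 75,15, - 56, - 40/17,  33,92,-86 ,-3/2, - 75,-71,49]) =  [ - 86, - 75,-75,-71,-64.07, -56,-39, - 7/2, - 25/9, - 40/17,-3/2,2, 15, 33,49, 92 ]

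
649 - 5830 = -5181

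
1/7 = 1/7 = 0.14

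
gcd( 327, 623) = 1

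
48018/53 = 906= 906.00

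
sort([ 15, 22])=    [15,22]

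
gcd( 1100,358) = 2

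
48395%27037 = 21358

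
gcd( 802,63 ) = 1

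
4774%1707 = 1360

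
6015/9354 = 2005/3118 = 0.64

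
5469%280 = 149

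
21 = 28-7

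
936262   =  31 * 30202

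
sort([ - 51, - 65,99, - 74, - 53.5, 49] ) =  [-74, - 65, - 53.5,-51, 49, 99]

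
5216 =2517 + 2699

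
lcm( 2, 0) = 0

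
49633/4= 12408  +  1/4= 12408.25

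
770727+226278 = 997005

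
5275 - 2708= 2567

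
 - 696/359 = - 696/359 = - 1.94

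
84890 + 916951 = 1001841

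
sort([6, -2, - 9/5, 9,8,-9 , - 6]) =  [-9,-6,-2, - 9/5, 6, 8, 9]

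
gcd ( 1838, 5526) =2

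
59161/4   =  59161/4 = 14790.25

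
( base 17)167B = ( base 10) 6777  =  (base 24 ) BI9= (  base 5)204102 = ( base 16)1A79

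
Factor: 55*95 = 5225 = 5^2*11^1*19^1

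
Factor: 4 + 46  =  50 = 2^1 *5^2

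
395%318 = 77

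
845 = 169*5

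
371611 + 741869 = 1113480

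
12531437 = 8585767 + 3945670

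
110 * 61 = 6710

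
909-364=545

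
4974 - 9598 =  - 4624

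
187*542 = 101354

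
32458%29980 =2478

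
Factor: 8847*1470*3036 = 39483453240 = 2^3*3^4*5^1*7^2 * 11^1* 23^1*983^1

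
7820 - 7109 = 711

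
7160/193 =7160/193= 37.10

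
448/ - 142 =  - 4 + 60/71 = - 3.15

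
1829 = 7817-5988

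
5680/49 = 115 + 45/49=115.92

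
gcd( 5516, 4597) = 1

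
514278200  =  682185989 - 167907789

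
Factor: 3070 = 2^1*5^1* 307^1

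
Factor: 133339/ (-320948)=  - 2^( - 2)*19^(  -  1)*41^(-1 )*47^1*103^( - 1 )*2837^1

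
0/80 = 0  =  0.00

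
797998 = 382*2089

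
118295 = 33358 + 84937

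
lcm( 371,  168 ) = 8904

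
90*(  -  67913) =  - 6112170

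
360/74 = 180/37=4.86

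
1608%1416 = 192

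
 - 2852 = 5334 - 8186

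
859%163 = 44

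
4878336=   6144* 794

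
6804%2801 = 1202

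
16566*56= 927696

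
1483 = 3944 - 2461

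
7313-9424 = -2111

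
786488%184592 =48120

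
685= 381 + 304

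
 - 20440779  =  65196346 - 85637125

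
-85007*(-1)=85007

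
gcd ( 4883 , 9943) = 1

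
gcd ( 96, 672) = 96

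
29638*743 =22021034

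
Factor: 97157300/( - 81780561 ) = -2^2*3^( - 2)*5^2 *643^1*1511^1*9086729^( - 1)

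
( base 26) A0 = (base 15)125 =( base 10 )260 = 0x104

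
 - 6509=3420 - 9929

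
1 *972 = 972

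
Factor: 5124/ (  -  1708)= - 3^1= - 3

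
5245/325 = 16 + 9/65 = 16.14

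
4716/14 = 2358/7  =  336.86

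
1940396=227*8548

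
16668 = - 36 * ( - 463)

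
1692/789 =2 + 38/263 =2.14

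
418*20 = 8360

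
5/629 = 5/629  =  0.01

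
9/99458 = 9/99458 = 0.00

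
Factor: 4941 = 3^4*61^1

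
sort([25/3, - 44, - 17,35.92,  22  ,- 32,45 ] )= [ - 44, - 32, - 17,25/3 , 22,35.92,45]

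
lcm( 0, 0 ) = 0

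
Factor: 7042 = 2^1*7^1*503^1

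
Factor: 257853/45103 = 3^1*53^ ( - 1 )*101^1 = 303/53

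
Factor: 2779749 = 3^2*7^1*44123^1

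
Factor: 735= 3^1*5^1 * 7^2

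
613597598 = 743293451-129695853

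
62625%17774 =9303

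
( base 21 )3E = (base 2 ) 1001101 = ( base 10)77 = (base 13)5c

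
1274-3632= -2358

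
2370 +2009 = 4379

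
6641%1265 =316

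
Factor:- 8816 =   -  2^4*19^1* 29^1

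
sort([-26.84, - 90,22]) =[ - 90,- 26.84,22 ] 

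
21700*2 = 43400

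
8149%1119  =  316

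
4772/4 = 1193 = 1193.00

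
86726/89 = 86726/89 = 974.45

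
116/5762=58/2881 = 0.02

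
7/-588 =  - 1/84 = -0.01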